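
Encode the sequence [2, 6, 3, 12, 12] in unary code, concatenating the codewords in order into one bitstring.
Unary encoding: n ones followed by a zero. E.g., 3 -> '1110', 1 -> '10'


Encode each number as n ones followed by a terminating 0:
  2 -> 110 (3 bits)
  6 -> 1111110 (7 bits)
  3 -> 1110 (4 bits)
  12 -> 1111111111110 (13 bits)
  12 -> 1111111111110 (13 bits)
Total length = 3 + 7 + 4 + 13 + 13 = 40 bits.

Unary([2, 6, 3, 12, 12]) = 1101111110111011111111111101111111111110 (40 bits)


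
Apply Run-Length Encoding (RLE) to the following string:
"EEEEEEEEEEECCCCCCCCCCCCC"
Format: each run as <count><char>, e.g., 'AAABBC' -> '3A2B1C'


Scanning runs left to right:
  i=0: run of 'E' x 11 -> '11E'
  i=11: run of 'C' x 13 -> '13C'

RLE = 11E13C


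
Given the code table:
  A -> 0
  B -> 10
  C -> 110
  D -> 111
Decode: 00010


Decoding:
0 -> A
0 -> A
0 -> A
10 -> B


Result: AAAB


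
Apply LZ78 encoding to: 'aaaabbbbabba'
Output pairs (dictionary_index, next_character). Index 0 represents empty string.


LZ78 encoding steps:
Dictionary: {0: ''}
Step 1: w='' (idx 0), next='a' -> output (0, 'a'), add 'a' as idx 1
Step 2: w='a' (idx 1), next='a' -> output (1, 'a'), add 'aa' as idx 2
Step 3: w='a' (idx 1), next='b' -> output (1, 'b'), add 'ab' as idx 3
Step 4: w='' (idx 0), next='b' -> output (0, 'b'), add 'b' as idx 4
Step 5: w='b' (idx 4), next='b' -> output (4, 'b'), add 'bb' as idx 5
Step 6: w='ab' (idx 3), next='b' -> output (3, 'b'), add 'abb' as idx 6
Step 7: w='a' (idx 1), end of input -> output (1, '')


Encoded: [(0, 'a'), (1, 'a'), (1, 'b'), (0, 'b'), (4, 'b'), (3, 'b'), (1, '')]


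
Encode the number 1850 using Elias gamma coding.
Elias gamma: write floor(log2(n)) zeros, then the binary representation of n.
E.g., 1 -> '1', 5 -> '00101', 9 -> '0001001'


num_bits = floor(log2(1850)) + 1 = 11
leading_zeros = num_bits - 1 = 10
binary(1850) = 11100111010

Elias gamma(1850) = '0000000000' + '11100111010' = 000000000011100111010 (21 bits)


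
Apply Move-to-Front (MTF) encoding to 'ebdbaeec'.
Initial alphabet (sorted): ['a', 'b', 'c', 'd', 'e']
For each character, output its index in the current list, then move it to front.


MTF encoding:
'e': index 4 in ['a', 'b', 'c', 'd', 'e'] -> ['e', 'a', 'b', 'c', 'd']
'b': index 2 in ['e', 'a', 'b', 'c', 'd'] -> ['b', 'e', 'a', 'c', 'd']
'd': index 4 in ['b', 'e', 'a', 'c', 'd'] -> ['d', 'b', 'e', 'a', 'c']
'b': index 1 in ['d', 'b', 'e', 'a', 'c'] -> ['b', 'd', 'e', 'a', 'c']
'a': index 3 in ['b', 'd', 'e', 'a', 'c'] -> ['a', 'b', 'd', 'e', 'c']
'e': index 3 in ['a', 'b', 'd', 'e', 'c'] -> ['e', 'a', 'b', 'd', 'c']
'e': index 0 in ['e', 'a', 'b', 'd', 'c'] -> ['e', 'a', 'b', 'd', 'c']
'c': index 4 in ['e', 'a', 'b', 'd', 'c'] -> ['c', 'e', 'a', 'b', 'd']


Output: [4, 2, 4, 1, 3, 3, 0, 4]


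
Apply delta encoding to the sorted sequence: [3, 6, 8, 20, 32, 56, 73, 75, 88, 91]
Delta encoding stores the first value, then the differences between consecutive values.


First value: 3
Deltas:
  6 - 3 = 3
  8 - 6 = 2
  20 - 8 = 12
  32 - 20 = 12
  56 - 32 = 24
  73 - 56 = 17
  75 - 73 = 2
  88 - 75 = 13
  91 - 88 = 3


Delta encoded: [3, 3, 2, 12, 12, 24, 17, 2, 13, 3]


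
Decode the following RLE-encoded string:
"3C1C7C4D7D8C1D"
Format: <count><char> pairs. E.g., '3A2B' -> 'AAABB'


Expanding each <count><char> pair:
  3C -> 'CCC'
  1C -> 'C'
  7C -> 'CCCCCCC'
  4D -> 'DDDD'
  7D -> 'DDDDDDD'
  8C -> 'CCCCCCCC'
  1D -> 'D'

Decoded = CCCCCCCCCCCDDDDDDDDDDDCCCCCCCCD


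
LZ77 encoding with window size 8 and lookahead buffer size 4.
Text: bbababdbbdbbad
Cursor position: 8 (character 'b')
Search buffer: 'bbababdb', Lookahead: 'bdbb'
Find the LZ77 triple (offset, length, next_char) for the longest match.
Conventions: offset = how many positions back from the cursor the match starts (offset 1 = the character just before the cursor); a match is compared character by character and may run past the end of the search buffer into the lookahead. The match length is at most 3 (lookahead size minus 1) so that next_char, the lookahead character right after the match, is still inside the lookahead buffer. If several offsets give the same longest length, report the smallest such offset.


Try each offset into the search buffer:
  offset=1 (pos 7, char 'b'): match length 1
  offset=2 (pos 6, char 'd'): match length 0
  offset=3 (pos 5, char 'b'): match length 3
  offset=4 (pos 4, char 'a'): match length 0
  offset=5 (pos 3, char 'b'): match length 1
  offset=6 (pos 2, char 'a'): match length 0
  offset=7 (pos 1, char 'b'): match length 1
  offset=8 (pos 0, char 'b'): match length 1
Longest match has length 3 at offset 3.
next_char = character at position 8 + 3 = 11 -> 'b'

Best match: offset=3, length=3 (matching 'bdb' starting at position 5)
LZ77 triple: (3, 3, 'b')


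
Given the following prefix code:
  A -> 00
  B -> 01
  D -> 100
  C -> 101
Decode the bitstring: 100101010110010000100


Decoding step by step:
Bits 100 -> D
Bits 101 -> C
Bits 01 -> B
Bits 01 -> B
Bits 100 -> D
Bits 100 -> D
Bits 00 -> A
Bits 100 -> D


Decoded message: DCBBDDAD


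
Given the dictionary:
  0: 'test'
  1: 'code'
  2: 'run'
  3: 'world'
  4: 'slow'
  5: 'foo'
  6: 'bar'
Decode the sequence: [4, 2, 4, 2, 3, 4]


Look up each index in the dictionary:
  4 -> 'slow'
  2 -> 'run'
  4 -> 'slow'
  2 -> 'run'
  3 -> 'world'
  4 -> 'slow'

Decoded: "slow run slow run world slow"


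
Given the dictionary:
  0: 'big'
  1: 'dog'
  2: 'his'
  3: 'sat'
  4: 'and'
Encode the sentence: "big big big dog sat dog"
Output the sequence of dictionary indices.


Look up each word in the dictionary:
  'big' -> 0
  'big' -> 0
  'big' -> 0
  'dog' -> 1
  'sat' -> 3
  'dog' -> 1

Encoded: [0, 0, 0, 1, 3, 1]


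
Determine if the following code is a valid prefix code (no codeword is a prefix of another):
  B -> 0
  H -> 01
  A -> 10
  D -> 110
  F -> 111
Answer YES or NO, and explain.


Checking each pair (does one codeword prefix another?):
  B='0' vs H='01': prefix -- VIOLATION

NO -- this is NOT a valid prefix code. B (0) is a prefix of H (01).


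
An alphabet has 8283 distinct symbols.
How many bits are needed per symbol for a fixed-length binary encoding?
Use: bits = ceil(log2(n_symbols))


log2(8283) = 13.0159
Bracket: 2^13 = 8192 < 8283 <= 2^14 = 16384
So ceil(log2(8283)) = 14

bits = ceil(log2(8283)) = ceil(13.0159) = 14 bits


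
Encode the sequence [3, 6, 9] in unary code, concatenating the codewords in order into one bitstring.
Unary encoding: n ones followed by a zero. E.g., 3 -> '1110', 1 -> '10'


Encode each number as n ones followed by a terminating 0:
  3 -> 1110 (4 bits)
  6 -> 1111110 (7 bits)
  9 -> 1111111110 (10 bits)
Total length = 4 + 7 + 10 = 21 bits.

Unary([3, 6, 9]) = 111011111101111111110 (21 bits)


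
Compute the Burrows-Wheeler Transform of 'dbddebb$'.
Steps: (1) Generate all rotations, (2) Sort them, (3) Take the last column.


Rotations (sorted):
  0: $dbddebb -> last char: b
  1: b$dbddeb -> last char: b
  2: bb$dbdde -> last char: e
  3: bddebb$d -> last char: d
  4: dbddebb$ -> last char: $
  5: ddebb$db -> last char: b
  6: debb$dbd -> last char: d
  7: ebb$dbdd -> last char: d


BWT = bbed$bdd


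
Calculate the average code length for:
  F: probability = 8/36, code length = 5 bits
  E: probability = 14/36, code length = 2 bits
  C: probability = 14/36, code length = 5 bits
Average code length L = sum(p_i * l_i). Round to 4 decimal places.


Weighted contributions p_i * l_i:
  F: (8/36) * 5 = 40/36
  E: (14/36) * 2 = 28/36
  C: (14/36) * 5 = 70/36
Sum = (40 + 28 + 70)/36 = 138/36

L = 138/36 = 3.8333 bits/symbol


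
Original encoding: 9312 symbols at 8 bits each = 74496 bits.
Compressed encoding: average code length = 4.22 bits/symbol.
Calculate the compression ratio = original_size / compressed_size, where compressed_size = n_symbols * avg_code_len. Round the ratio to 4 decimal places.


original_size = n_symbols * orig_bits = 9312 * 8 = 74496 bits
compressed_size = n_symbols * avg_code_len = 9312 * 4.22 = 39296.64 bits
ratio = original_size / compressed_size = 74496 / 39296.64 = 1.8957

Compression ratio = 1.8957


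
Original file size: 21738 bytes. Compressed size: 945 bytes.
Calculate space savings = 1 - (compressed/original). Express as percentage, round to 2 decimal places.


ratio = compressed/original = 945/21738 = 0.043472
savings = 1 - ratio = 1 - 0.043472 = 0.956528
as a percentage: 0.956528 * 100 = 95.65%

Space savings = 1 - 945/21738 = 95.65%


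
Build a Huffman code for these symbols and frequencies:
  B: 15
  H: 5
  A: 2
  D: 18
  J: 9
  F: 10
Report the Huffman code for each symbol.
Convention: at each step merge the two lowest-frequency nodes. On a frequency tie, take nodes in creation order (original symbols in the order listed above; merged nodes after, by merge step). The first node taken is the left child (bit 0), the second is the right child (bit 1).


Huffman tree construction:
Step 1: Merge A(2) + H(5) = 7
Step 2: Merge (A+H)(7) + J(9) = 16
Step 3: Merge F(10) + B(15) = 25
Step 4: Merge ((A+H)+J)(16) + D(18) = 34
Step 5: Merge (F+B)(25) + (((A+H)+J)+D)(34) = 59
Read each symbol's code off the tree from the root (left child = 0, right child = 1).

Codes:
  B: 01 (length 2)
  H: 1001 (length 4)
  A: 1000 (length 4)
  D: 11 (length 2)
  J: 101 (length 3)
  F: 00 (length 2)
Average code length: 141/59 = 2.3898 bits/symbol


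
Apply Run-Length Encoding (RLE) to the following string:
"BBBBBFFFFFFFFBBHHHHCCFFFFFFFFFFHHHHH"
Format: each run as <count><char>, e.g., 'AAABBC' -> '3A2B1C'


Scanning runs left to right:
  i=0: run of 'B' x 5 -> '5B'
  i=5: run of 'F' x 8 -> '8F'
  i=13: run of 'B' x 2 -> '2B'
  i=15: run of 'H' x 4 -> '4H'
  i=19: run of 'C' x 2 -> '2C'
  i=21: run of 'F' x 10 -> '10F'
  i=31: run of 'H' x 5 -> '5H'

RLE = 5B8F2B4H2C10F5H


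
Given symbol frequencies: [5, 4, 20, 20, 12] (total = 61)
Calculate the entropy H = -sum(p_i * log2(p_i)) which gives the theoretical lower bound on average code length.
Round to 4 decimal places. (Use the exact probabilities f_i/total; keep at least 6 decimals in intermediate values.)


Per-symbol terms -p_i * log2(p_i) with p_i = f_i/61:
  p = 5/61 = 0.081967: log2(p) = -3.608809, -p*log2(p) = 0.295804
  p = 4/61 = 0.065574: log2(p) = -3.930737, -p*log2(p) = 0.257753
  p = 20/61 = 0.327869: log2(p) = -1.608809, -p*log2(p) = 0.527478
  p = 20/61 = 0.327869: log2(p) = -1.608809, -p*log2(p) = 0.527478
  p = 12/61 = 0.196721: log2(p) = -2.345775, -p*log2(p) = 0.461464
H = 0.295804 + 0.257753 + 0.527478 + 0.527478 + 0.461464 = 2.069977

H = 2.07 bits/symbol


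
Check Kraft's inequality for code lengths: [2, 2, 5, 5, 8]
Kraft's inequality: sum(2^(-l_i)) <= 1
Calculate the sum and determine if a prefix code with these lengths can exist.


Sum = 2^(-2) + 2^(-2) + 2^(-5) + 2^(-5) + 2^(-8)
    = 0.25 + 0.25 + 0.03125 + 0.03125 + 0.00390625
    = 145/256 = 0.56640625
Since 0.56640625 <= 1, Kraft's inequality IS satisfied.
A prefix code with these lengths CAN exist.

Kraft sum = 0.56640625. Satisfied.


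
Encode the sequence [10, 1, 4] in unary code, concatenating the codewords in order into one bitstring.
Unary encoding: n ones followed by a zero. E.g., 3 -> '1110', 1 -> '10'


Encode each number as n ones followed by a terminating 0:
  10 -> 11111111110 (11 bits)
  1 -> 10 (2 bits)
  4 -> 11110 (5 bits)
Total length = 11 + 2 + 5 = 18 bits.

Unary([10, 1, 4]) = 111111111101011110 (18 bits)


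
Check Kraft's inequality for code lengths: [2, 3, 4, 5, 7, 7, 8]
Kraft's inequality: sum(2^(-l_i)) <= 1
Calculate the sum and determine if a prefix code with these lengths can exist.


Sum = 2^(-2) + 2^(-3) + 2^(-4) + 2^(-5) + 2^(-7) + 2^(-7) + 2^(-8)
    = 0.25 + 0.125 + 0.0625 + 0.03125 + 0.0078125 + 0.0078125 + 0.00390625
    = 125/256 = 0.48828125
Since 0.48828125 <= 1, Kraft's inequality IS satisfied.
A prefix code with these lengths CAN exist.

Kraft sum = 0.48828125. Satisfied.


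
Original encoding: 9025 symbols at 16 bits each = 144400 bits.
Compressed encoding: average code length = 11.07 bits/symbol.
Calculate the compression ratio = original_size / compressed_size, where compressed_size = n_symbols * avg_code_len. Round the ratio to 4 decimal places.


original_size = n_symbols * orig_bits = 9025 * 16 = 144400 bits
compressed_size = n_symbols * avg_code_len = 9025 * 11.07 = 99906.75 bits
ratio = original_size / compressed_size = 144400 / 99906.75 = 1.4453

Compression ratio = 1.4453


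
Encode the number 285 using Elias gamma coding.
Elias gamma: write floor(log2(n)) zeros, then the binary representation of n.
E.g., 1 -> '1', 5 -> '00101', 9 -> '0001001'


num_bits = floor(log2(285)) + 1 = 9
leading_zeros = num_bits - 1 = 8
binary(285) = 100011101

Elias gamma(285) = '00000000' + '100011101' = 00000000100011101 (17 bits)


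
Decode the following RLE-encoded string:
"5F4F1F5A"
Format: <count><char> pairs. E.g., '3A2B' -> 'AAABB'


Expanding each <count><char> pair:
  5F -> 'FFFFF'
  4F -> 'FFFF'
  1F -> 'F'
  5A -> 'AAAAA'

Decoded = FFFFFFFFFFAAAAA


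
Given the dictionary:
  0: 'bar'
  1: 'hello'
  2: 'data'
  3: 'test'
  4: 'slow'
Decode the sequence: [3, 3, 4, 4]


Look up each index in the dictionary:
  3 -> 'test'
  3 -> 'test'
  4 -> 'slow'
  4 -> 'slow'

Decoded: "test test slow slow"


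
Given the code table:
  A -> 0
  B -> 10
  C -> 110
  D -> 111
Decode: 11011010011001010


Decoding:
110 -> C
110 -> C
10 -> B
0 -> A
110 -> C
0 -> A
10 -> B
10 -> B


Result: CCBACABB


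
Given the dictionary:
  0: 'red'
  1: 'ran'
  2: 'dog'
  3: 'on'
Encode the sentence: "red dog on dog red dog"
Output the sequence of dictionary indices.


Look up each word in the dictionary:
  'red' -> 0
  'dog' -> 2
  'on' -> 3
  'dog' -> 2
  'red' -> 0
  'dog' -> 2

Encoded: [0, 2, 3, 2, 0, 2]


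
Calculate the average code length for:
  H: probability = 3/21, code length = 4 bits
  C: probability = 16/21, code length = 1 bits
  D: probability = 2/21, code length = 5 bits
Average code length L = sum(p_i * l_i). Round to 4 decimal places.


Weighted contributions p_i * l_i:
  H: (3/21) * 4 = 12/21
  C: (16/21) * 1 = 16/21
  D: (2/21) * 5 = 10/21
Sum = (12 + 16 + 10)/21 = 38/21

L = 38/21 = 1.8095 bits/symbol


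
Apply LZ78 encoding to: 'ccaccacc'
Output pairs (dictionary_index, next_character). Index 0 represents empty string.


LZ78 encoding steps:
Dictionary: {0: ''}
Step 1: w='' (idx 0), next='c' -> output (0, 'c'), add 'c' as idx 1
Step 2: w='c' (idx 1), next='a' -> output (1, 'a'), add 'ca' as idx 2
Step 3: w='c' (idx 1), next='c' -> output (1, 'c'), add 'cc' as idx 3
Step 4: w='' (idx 0), next='a' -> output (0, 'a'), add 'a' as idx 4
Step 5: w='cc' (idx 3), end of input -> output (3, '')


Encoded: [(0, 'c'), (1, 'a'), (1, 'c'), (0, 'a'), (3, '')]


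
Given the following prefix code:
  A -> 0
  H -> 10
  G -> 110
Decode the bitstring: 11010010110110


Decoding step by step:
Bits 110 -> G
Bits 10 -> H
Bits 0 -> A
Bits 10 -> H
Bits 110 -> G
Bits 110 -> G


Decoded message: GHAHGG


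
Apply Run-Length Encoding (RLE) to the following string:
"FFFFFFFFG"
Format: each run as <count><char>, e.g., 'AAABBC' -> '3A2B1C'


Scanning runs left to right:
  i=0: run of 'F' x 8 -> '8F'
  i=8: run of 'G' x 1 -> '1G'

RLE = 8F1G


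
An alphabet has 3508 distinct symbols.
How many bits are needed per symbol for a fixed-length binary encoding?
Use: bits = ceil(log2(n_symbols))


log2(3508) = 11.7764
Bracket: 2^11 = 2048 < 3508 <= 2^12 = 4096
So ceil(log2(3508)) = 12

bits = ceil(log2(3508)) = ceil(11.7764) = 12 bits


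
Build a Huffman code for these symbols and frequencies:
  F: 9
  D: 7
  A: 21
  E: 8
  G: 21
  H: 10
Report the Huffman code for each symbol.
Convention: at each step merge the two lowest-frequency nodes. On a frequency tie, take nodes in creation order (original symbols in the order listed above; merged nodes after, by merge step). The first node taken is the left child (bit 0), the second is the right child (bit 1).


Huffman tree construction:
Step 1: Merge D(7) + E(8) = 15
Step 2: Merge F(9) + H(10) = 19
Step 3: Merge (D+E)(15) + (F+H)(19) = 34
Step 4: Merge A(21) + G(21) = 42
Step 5: Merge ((D+E)+(F+H))(34) + (A+G)(42) = 76
Read each symbol's code off the tree from the root (left child = 0, right child = 1).

Codes:
  F: 010 (length 3)
  D: 000 (length 3)
  A: 10 (length 2)
  E: 001 (length 3)
  G: 11 (length 2)
  H: 011 (length 3)
Average code length: 186/76 = 2.4474 bits/symbol


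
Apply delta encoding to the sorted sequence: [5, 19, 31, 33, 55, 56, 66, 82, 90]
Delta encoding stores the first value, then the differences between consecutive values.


First value: 5
Deltas:
  19 - 5 = 14
  31 - 19 = 12
  33 - 31 = 2
  55 - 33 = 22
  56 - 55 = 1
  66 - 56 = 10
  82 - 66 = 16
  90 - 82 = 8


Delta encoded: [5, 14, 12, 2, 22, 1, 10, 16, 8]


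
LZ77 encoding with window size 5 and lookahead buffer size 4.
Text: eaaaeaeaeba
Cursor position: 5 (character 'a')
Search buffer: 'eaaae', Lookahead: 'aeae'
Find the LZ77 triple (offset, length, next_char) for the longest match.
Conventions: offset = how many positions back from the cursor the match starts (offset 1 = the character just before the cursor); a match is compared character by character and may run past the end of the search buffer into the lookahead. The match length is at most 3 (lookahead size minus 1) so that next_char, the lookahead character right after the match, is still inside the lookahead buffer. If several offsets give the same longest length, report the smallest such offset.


Try each offset into the search buffer:
  offset=1 (pos 4, char 'e'): match length 0
  offset=2 (pos 3, char 'a'): match length 3
  offset=3 (pos 2, char 'a'): match length 1
  offset=4 (pos 1, char 'a'): match length 1
  offset=5 (pos 0, char 'e'): match length 0
Longest match has length 3 at offset 2.
next_char = character at position 5 + 3 = 8 -> 'e'

Best match: offset=2, length=3 (matching 'aea' starting at position 3)
LZ77 triple: (2, 3, 'e')


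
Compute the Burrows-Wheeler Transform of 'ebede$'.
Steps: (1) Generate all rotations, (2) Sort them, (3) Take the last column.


Rotations (sorted):
  0: $ebede -> last char: e
  1: bede$e -> last char: e
  2: de$ebe -> last char: e
  3: e$ebed -> last char: d
  4: ebede$ -> last char: $
  5: ede$eb -> last char: b


BWT = eeed$b


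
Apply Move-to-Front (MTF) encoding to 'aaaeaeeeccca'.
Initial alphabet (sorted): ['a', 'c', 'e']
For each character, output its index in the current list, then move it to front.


MTF encoding:
'a': index 0 in ['a', 'c', 'e'] -> ['a', 'c', 'e']
'a': index 0 in ['a', 'c', 'e'] -> ['a', 'c', 'e']
'a': index 0 in ['a', 'c', 'e'] -> ['a', 'c', 'e']
'e': index 2 in ['a', 'c', 'e'] -> ['e', 'a', 'c']
'a': index 1 in ['e', 'a', 'c'] -> ['a', 'e', 'c']
'e': index 1 in ['a', 'e', 'c'] -> ['e', 'a', 'c']
'e': index 0 in ['e', 'a', 'c'] -> ['e', 'a', 'c']
'e': index 0 in ['e', 'a', 'c'] -> ['e', 'a', 'c']
'c': index 2 in ['e', 'a', 'c'] -> ['c', 'e', 'a']
'c': index 0 in ['c', 'e', 'a'] -> ['c', 'e', 'a']
'c': index 0 in ['c', 'e', 'a'] -> ['c', 'e', 'a']
'a': index 2 in ['c', 'e', 'a'] -> ['a', 'c', 'e']


Output: [0, 0, 0, 2, 1, 1, 0, 0, 2, 0, 0, 2]


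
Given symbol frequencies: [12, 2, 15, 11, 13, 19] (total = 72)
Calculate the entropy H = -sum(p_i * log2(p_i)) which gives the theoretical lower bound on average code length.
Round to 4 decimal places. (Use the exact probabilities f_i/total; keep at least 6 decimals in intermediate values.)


Per-symbol terms -p_i * log2(p_i) with p_i = f_i/72:
  p = 12/72 = 0.166667: log2(p) = -2.584963, -p*log2(p) = 0.430827
  p = 2/72 = 0.027778: log2(p) = -5.169925, -p*log2(p) = 0.143609
  p = 15/72 = 0.208333: log2(p) = -2.263034, -p*log2(p) = 0.471466
  p = 11/72 = 0.152778: log2(p) = -2.710493, -p*log2(p) = 0.414103
  p = 13/72 = 0.180556: log2(p) = -2.469485, -p*log2(p) = 0.445879
  p = 19/72 = 0.263889: log2(p) = -1.921997, -p*log2(p) = 0.507194
H = 0.430827 + 0.143609 + 0.471466 + 0.414103 + 0.445879 + 0.507194 = 2.413078

H = 2.4131 bits/symbol


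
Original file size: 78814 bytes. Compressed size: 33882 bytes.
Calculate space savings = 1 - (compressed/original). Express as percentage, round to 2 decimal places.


ratio = compressed/original = 33882/78814 = 0.429898
savings = 1 - ratio = 1 - 0.429898 = 0.570102
as a percentage: 0.570102 * 100 = 57.01%

Space savings = 1 - 33882/78814 = 57.01%


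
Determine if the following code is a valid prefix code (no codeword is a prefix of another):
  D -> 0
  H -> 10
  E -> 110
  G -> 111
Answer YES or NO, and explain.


Checking each pair (does one codeword prefix another?):
  D='0' vs H='10': no prefix
  D='0' vs E='110': no prefix
  D='0' vs G='111': no prefix
  H='10' vs D='0': no prefix
  H='10' vs E='110': no prefix
  H='10' vs G='111': no prefix
  E='110' vs D='0': no prefix
  E='110' vs H='10': no prefix
  E='110' vs G='111': no prefix
  G='111' vs D='0': no prefix
  G='111' vs H='10': no prefix
  G='111' vs E='110': no prefix
No violation found over all pairs.

YES -- this is a valid prefix code. No codeword is a prefix of any other codeword.


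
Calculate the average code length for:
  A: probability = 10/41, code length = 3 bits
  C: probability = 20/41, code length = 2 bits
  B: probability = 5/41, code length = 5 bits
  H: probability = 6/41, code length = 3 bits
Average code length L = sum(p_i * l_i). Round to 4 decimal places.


Weighted contributions p_i * l_i:
  A: (10/41) * 3 = 30/41
  C: (20/41) * 2 = 40/41
  B: (5/41) * 5 = 25/41
  H: (6/41) * 3 = 18/41
Sum = (30 + 40 + 25 + 18)/41 = 113/41

L = 113/41 = 2.7561 bits/symbol


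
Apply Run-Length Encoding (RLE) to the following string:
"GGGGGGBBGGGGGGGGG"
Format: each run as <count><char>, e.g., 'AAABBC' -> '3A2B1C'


Scanning runs left to right:
  i=0: run of 'G' x 6 -> '6G'
  i=6: run of 'B' x 2 -> '2B'
  i=8: run of 'G' x 9 -> '9G'

RLE = 6G2B9G


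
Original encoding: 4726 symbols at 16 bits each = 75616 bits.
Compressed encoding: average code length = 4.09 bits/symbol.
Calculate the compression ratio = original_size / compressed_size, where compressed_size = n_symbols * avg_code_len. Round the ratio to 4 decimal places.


original_size = n_symbols * orig_bits = 4726 * 16 = 75616 bits
compressed_size = n_symbols * avg_code_len = 4726 * 4.09 = 19329.34 bits
ratio = original_size / compressed_size = 75616 / 19329.34 = 3.912

Compression ratio = 3.912


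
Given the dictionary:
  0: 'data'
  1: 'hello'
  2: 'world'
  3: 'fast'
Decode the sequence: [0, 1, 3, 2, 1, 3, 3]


Look up each index in the dictionary:
  0 -> 'data'
  1 -> 'hello'
  3 -> 'fast'
  2 -> 'world'
  1 -> 'hello'
  3 -> 'fast'
  3 -> 'fast'

Decoded: "data hello fast world hello fast fast"


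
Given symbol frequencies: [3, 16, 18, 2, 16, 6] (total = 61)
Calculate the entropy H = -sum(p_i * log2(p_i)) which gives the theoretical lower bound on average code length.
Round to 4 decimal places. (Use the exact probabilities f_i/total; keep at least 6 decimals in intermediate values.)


Per-symbol terms -p_i * log2(p_i) with p_i = f_i/61:
  p = 3/61 = 0.049180: log2(p) = -4.345775, -p*log2(p) = 0.213727
  p = 16/61 = 0.262295: log2(p) = -1.930737, -p*log2(p) = 0.506423
  p = 18/61 = 0.295082: log2(p) = -1.760812, -p*log2(p) = 0.519584
  p = 2/61 = 0.032787: log2(p) = -4.930737, -p*log2(p) = 0.161664
  p = 16/61 = 0.262295: log2(p) = -1.930737, -p*log2(p) = 0.506423
  p = 6/61 = 0.098361: log2(p) = -3.345775, -p*log2(p) = 0.329093
H = 0.213727 + 0.506423 + 0.519584 + 0.161664 + 0.506423 + 0.329093 = 2.236914

H = 2.2369 bits/symbol


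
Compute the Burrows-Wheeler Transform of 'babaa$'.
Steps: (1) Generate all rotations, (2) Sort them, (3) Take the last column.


Rotations (sorted):
  0: $babaa -> last char: a
  1: a$baba -> last char: a
  2: aa$bab -> last char: b
  3: abaa$b -> last char: b
  4: baa$ba -> last char: a
  5: babaa$ -> last char: $


BWT = aabba$


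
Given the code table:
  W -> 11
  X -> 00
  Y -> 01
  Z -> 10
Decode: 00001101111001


Decoding:
00 -> X
00 -> X
11 -> W
01 -> Y
11 -> W
10 -> Z
01 -> Y


Result: XXWYWZY


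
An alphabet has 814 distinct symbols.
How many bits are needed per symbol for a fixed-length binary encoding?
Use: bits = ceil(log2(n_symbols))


log2(814) = 9.6689
Bracket: 2^9 = 512 < 814 <= 2^10 = 1024
So ceil(log2(814)) = 10

bits = ceil(log2(814)) = ceil(9.6689) = 10 bits


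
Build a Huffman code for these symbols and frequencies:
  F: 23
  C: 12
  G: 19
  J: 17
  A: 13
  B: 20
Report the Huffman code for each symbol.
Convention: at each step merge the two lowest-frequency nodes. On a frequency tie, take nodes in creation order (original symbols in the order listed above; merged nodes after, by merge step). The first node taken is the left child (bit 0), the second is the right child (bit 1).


Huffman tree construction:
Step 1: Merge C(12) + A(13) = 25
Step 2: Merge J(17) + G(19) = 36
Step 3: Merge B(20) + F(23) = 43
Step 4: Merge (C+A)(25) + (J+G)(36) = 61
Step 5: Merge (B+F)(43) + ((C+A)+(J+G))(61) = 104
Read each symbol's code off the tree from the root (left child = 0, right child = 1).

Codes:
  F: 01 (length 2)
  C: 100 (length 3)
  G: 111 (length 3)
  J: 110 (length 3)
  A: 101 (length 3)
  B: 00 (length 2)
Average code length: 269/104 = 2.5865 bits/symbol


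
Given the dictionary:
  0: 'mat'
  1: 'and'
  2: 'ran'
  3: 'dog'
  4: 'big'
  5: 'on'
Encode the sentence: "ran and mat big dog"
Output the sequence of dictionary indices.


Look up each word in the dictionary:
  'ran' -> 2
  'and' -> 1
  'mat' -> 0
  'big' -> 4
  'dog' -> 3

Encoded: [2, 1, 0, 4, 3]


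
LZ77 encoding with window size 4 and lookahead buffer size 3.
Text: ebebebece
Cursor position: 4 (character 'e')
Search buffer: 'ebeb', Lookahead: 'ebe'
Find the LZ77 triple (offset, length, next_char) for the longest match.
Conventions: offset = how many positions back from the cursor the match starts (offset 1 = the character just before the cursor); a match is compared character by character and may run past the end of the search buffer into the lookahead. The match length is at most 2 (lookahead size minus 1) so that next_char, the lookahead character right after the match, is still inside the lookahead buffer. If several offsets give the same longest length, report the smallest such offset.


Try each offset into the search buffer:
  offset=1 (pos 3, char 'b'): match length 0
  offset=2 (pos 2, char 'e'): match length 2
  offset=3 (pos 1, char 'b'): match length 0
  offset=4 (pos 0, char 'e'): match length 2
Longest match has length 2, found at offsets 2, 4; take the smallest, offset 2.
next_char = character at position 4 + 2 = 6 -> 'e'

Best match: offset=2, length=2 (matching 'eb' starting at position 2)
LZ77 triple: (2, 2, 'e')


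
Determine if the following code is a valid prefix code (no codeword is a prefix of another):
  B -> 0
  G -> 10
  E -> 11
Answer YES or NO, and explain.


Checking each pair (does one codeword prefix another?):
  B='0' vs G='10': no prefix
  B='0' vs E='11': no prefix
  G='10' vs B='0': no prefix
  G='10' vs E='11': no prefix
  E='11' vs B='0': no prefix
  E='11' vs G='10': no prefix
No violation found over all pairs.

YES -- this is a valid prefix code. No codeword is a prefix of any other codeword.


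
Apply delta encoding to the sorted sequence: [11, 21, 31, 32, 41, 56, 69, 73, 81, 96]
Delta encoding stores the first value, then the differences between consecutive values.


First value: 11
Deltas:
  21 - 11 = 10
  31 - 21 = 10
  32 - 31 = 1
  41 - 32 = 9
  56 - 41 = 15
  69 - 56 = 13
  73 - 69 = 4
  81 - 73 = 8
  96 - 81 = 15


Delta encoded: [11, 10, 10, 1, 9, 15, 13, 4, 8, 15]


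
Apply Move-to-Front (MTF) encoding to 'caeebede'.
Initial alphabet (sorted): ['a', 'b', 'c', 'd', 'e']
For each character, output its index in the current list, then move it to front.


MTF encoding:
'c': index 2 in ['a', 'b', 'c', 'd', 'e'] -> ['c', 'a', 'b', 'd', 'e']
'a': index 1 in ['c', 'a', 'b', 'd', 'e'] -> ['a', 'c', 'b', 'd', 'e']
'e': index 4 in ['a', 'c', 'b', 'd', 'e'] -> ['e', 'a', 'c', 'b', 'd']
'e': index 0 in ['e', 'a', 'c', 'b', 'd'] -> ['e', 'a', 'c', 'b', 'd']
'b': index 3 in ['e', 'a', 'c', 'b', 'd'] -> ['b', 'e', 'a', 'c', 'd']
'e': index 1 in ['b', 'e', 'a', 'c', 'd'] -> ['e', 'b', 'a', 'c', 'd']
'd': index 4 in ['e', 'b', 'a', 'c', 'd'] -> ['d', 'e', 'b', 'a', 'c']
'e': index 1 in ['d', 'e', 'b', 'a', 'c'] -> ['e', 'd', 'b', 'a', 'c']


Output: [2, 1, 4, 0, 3, 1, 4, 1]


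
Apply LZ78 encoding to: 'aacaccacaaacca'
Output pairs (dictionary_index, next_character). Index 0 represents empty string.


LZ78 encoding steps:
Dictionary: {0: ''}
Step 1: w='' (idx 0), next='a' -> output (0, 'a'), add 'a' as idx 1
Step 2: w='a' (idx 1), next='c' -> output (1, 'c'), add 'ac' as idx 2
Step 3: w='ac' (idx 2), next='c' -> output (2, 'c'), add 'acc' as idx 3
Step 4: w='ac' (idx 2), next='a' -> output (2, 'a'), add 'aca' as idx 4
Step 5: w='a' (idx 1), next='a' -> output (1, 'a'), add 'aa' as idx 5
Step 6: w='' (idx 0), next='c' -> output (0, 'c'), add 'c' as idx 6
Step 7: w='c' (idx 6), next='a' -> output (6, 'a'), add 'ca' as idx 7


Encoded: [(0, 'a'), (1, 'c'), (2, 'c'), (2, 'a'), (1, 'a'), (0, 'c'), (6, 'a')]


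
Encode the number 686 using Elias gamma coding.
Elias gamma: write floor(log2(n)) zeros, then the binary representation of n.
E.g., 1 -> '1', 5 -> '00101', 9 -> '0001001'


num_bits = floor(log2(686)) + 1 = 10
leading_zeros = num_bits - 1 = 9
binary(686) = 1010101110

Elias gamma(686) = '000000000' + '1010101110' = 0000000001010101110 (19 bits)


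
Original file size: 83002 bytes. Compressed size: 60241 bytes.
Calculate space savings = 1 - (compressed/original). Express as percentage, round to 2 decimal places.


ratio = compressed/original = 60241/83002 = 0.725778
savings = 1 - ratio = 1 - 0.725778 = 0.274222
as a percentage: 0.274222 * 100 = 27.42%

Space savings = 1 - 60241/83002 = 27.42%


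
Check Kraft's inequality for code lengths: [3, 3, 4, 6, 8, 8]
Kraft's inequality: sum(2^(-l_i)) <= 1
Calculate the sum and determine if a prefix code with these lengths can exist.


Sum = 2^(-3) + 2^(-3) + 2^(-4) + 2^(-6) + 2^(-8) + 2^(-8)
    = 0.125 + 0.125 + 0.0625 + 0.015625 + 0.00390625 + 0.00390625
    = 86/256 = 0.3359375
Since 0.3359375 <= 1, Kraft's inequality IS satisfied.
A prefix code with these lengths CAN exist.

Kraft sum = 0.3359375. Satisfied.


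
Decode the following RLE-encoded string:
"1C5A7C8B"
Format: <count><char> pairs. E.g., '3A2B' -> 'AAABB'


Expanding each <count><char> pair:
  1C -> 'C'
  5A -> 'AAAAA'
  7C -> 'CCCCCCC'
  8B -> 'BBBBBBBB'

Decoded = CAAAAACCCCCCCBBBBBBBB


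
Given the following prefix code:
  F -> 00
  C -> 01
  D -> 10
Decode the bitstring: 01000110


Decoding step by step:
Bits 01 -> C
Bits 00 -> F
Bits 01 -> C
Bits 10 -> D


Decoded message: CFCD


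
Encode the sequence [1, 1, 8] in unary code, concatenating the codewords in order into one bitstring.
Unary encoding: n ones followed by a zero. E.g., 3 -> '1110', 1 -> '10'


Encode each number as n ones followed by a terminating 0:
  1 -> 10 (2 bits)
  1 -> 10 (2 bits)
  8 -> 111111110 (9 bits)
Total length = 2 + 2 + 9 = 13 bits.

Unary([1, 1, 8]) = 1010111111110 (13 bits)


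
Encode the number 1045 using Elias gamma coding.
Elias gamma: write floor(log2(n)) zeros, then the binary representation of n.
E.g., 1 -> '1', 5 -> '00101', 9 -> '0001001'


num_bits = floor(log2(1045)) + 1 = 11
leading_zeros = num_bits - 1 = 10
binary(1045) = 10000010101

Elias gamma(1045) = '0000000000' + '10000010101' = 000000000010000010101 (21 bits)


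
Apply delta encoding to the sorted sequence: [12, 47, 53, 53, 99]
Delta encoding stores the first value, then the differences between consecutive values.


First value: 12
Deltas:
  47 - 12 = 35
  53 - 47 = 6
  53 - 53 = 0
  99 - 53 = 46


Delta encoded: [12, 35, 6, 0, 46]


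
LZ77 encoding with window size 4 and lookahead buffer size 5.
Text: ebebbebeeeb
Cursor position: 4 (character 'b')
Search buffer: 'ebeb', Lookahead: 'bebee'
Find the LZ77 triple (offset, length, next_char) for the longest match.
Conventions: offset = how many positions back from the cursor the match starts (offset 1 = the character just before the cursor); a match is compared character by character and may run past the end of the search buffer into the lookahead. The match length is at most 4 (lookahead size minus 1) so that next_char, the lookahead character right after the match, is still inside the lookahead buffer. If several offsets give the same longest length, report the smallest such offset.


Try each offset into the search buffer:
  offset=1 (pos 3, char 'b'): match length 1
  offset=2 (pos 2, char 'e'): match length 0
  offset=3 (pos 1, char 'b'): match length 3
  offset=4 (pos 0, char 'e'): match length 0
Longest match has length 3 at offset 3.
next_char = character at position 4 + 3 = 7 -> 'e'

Best match: offset=3, length=3 (matching 'beb' starting at position 1)
LZ77 triple: (3, 3, 'e')


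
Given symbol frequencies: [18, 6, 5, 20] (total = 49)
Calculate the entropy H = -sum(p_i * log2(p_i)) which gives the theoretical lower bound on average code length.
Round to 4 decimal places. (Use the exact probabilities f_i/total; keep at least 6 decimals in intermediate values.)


Per-symbol terms -p_i * log2(p_i) with p_i = f_i/49:
  p = 18/49 = 0.367347: log2(p) = -1.444785, -p*log2(p) = 0.530737
  p = 6/49 = 0.122449: log2(p) = -3.029747, -p*log2(p) = 0.370989
  p = 5/49 = 0.102041: log2(p) = -3.292782, -p*log2(p) = 0.335998
  p = 20/49 = 0.408163: log2(p) = -1.292782, -p*log2(p) = 0.527666
H = 0.530737 + 0.370989 + 0.335998 + 0.527666 = 1.765390

H = 1.7654 bits/symbol


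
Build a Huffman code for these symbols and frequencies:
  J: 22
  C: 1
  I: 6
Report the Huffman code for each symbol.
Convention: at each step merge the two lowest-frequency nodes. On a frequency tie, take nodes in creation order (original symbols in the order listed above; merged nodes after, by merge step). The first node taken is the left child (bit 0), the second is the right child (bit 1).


Huffman tree construction:
Step 1: Merge C(1) + I(6) = 7
Step 2: Merge (C+I)(7) + J(22) = 29
Read each symbol's code off the tree from the root (left child = 0, right child = 1).

Codes:
  J: 1 (length 1)
  C: 00 (length 2)
  I: 01 (length 2)
Average code length: 36/29 = 1.2414 bits/symbol


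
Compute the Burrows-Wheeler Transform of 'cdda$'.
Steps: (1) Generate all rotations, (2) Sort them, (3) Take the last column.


Rotations (sorted):
  0: $cdda -> last char: a
  1: a$cdd -> last char: d
  2: cdda$ -> last char: $
  3: da$cd -> last char: d
  4: dda$c -> last char: c


BWT = ad$dc


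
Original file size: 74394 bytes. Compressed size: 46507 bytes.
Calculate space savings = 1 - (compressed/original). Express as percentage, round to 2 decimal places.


ratio = compressed/original = 46507/74394 = 0.625145
savings = 1 - ratio = 1 - 0.625145 = 0.374855
as a percentage: 0.374855 * 100 = 37.49%

Space savings = 1 - 46507/74394 = 37.49%


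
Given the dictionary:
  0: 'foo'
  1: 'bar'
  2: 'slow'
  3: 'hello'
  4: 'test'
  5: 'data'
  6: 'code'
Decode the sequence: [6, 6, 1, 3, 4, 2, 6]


Look up each index in the dictionary:
  6 -> 'code'
  6 -> 'code'
  1 -> 'bar'
  3 -> 'hello'
  4 -> 'test'
  2 -> 'slow'
  6 -> 'code'

Decoded: "code code bar hello test slow code"


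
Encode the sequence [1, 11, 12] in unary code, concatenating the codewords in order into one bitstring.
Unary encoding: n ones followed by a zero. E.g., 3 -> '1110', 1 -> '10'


Encode each number as n ones followed by a terminating 0:
  1 -> 10 (2 bits)
  11 -> 111111111110 (12 bits)
  12 -> 1111111111110 (13 bits)
Total length = 2 + 12 + 13 = 27 bits.

Unary([1, 11, 12]) = 101111111111101111111111110 (27 bits)


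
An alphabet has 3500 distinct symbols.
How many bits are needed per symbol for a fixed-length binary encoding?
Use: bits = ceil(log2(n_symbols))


log2(3500) = 11.7731
Bracket: 2^11 = 2048 < 3500 <= 2^12 = 4096
So ceil(log2(3500)) = 12

bits = ceil(log2(3500)) = ceil(11.7731) = 12 bits


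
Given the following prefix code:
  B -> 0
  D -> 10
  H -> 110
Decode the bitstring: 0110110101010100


Decoding step by step:
Bits 0 -> B
Bits 110 -> H
Bits 110 -> H
Bits 10 -> D
Bits 10 -> D
Bits 10 -> D
Bits 10 -> D
Bits 0 -> B


Decoded message: BHHDDDDB


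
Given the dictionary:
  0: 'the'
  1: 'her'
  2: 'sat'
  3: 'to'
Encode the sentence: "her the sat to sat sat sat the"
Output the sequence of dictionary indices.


Look up each word in the dictionary:
  'her' -> 1
  'the' -> 0
  'sat' -> 2
  'to' -> 3
  'sat' -> 2
  'sat' -> 2
  'sat' -> 2
  'the' -> 0

Encoded: [1, 0, 2, 3, 2, 2, 2, 0]


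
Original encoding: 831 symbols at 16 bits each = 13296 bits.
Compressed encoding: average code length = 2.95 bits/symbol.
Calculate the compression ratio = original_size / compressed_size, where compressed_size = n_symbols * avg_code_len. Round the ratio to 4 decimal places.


original_size = n_symbols * orig_bits = 831 * 16 = 13296 bits
compressed_size = n_symbols * avg_code_len = 831 * 2.95 = 2451.45 bits
ratio = original_size / compressed_size = 13296 / 2451.45 = 5.4237

Compression ratio = 5.4237


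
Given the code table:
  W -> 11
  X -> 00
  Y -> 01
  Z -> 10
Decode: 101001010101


Decoding:
10 -> Z
10 -> Z
01 -> Y
01 -> Y
01 -> Y
01 -> Y


Result: ZZYYYY


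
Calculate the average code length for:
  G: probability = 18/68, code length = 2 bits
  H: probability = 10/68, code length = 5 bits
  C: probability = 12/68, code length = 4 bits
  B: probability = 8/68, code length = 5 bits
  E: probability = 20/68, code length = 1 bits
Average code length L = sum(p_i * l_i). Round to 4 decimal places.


Weighted contributions p_i * l_i:
  G: (18/68) * 2 = 36/68
  H: (10/68) * 5 = 50/68
  C: (12/68) * 4 = 48/68
  B: (8/68) * 5 = 40/68
  E: (20/68) * 1 = 20/68
Sum = (36 + 50 + 48 + 40 + 20)/68 = 194/68

L = 194/68 = 2.8529 bits/symbol


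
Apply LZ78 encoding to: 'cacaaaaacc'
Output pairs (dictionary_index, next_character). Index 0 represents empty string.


LZ78 encoding steps:
Dictionary: {0: ''}
Step 1: w='' (idx 0), next='c' -> output (0, 'c'), add 'c' as idx 1
Step 2: w='' (idx 0), next='a' -> output (0, 'a'), add 'a' as idx 2
Step 3: w='c' (idx 1), next='a' -> output (1, 'a'), add 'ca' as idx 3
Step 4: w='a' (idx 2), next='a' -> output (2, 'a'), add 'aa' as idx 4
Step 5: w='aa' (idx 4), next='c' -> output (4, 'c'), add 'aac' as idx 5
Step 6: w='c' (idx 1), end of input -> output (1, '')


Encoded: [(0, 'c'), (0, 'a'), (1, 'a'), (2, 'a'), (4, 'c'), (1, '')]


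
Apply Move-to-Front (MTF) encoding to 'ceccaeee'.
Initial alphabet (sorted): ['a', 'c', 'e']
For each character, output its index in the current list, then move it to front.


MTF encoding:
'c': index 1 in ['a', 'c', 'e'] -> ['c', 'a', 'e']
'e': index 2 in ['c', 'a', 'e'] -> ['e', 'c', 'a']
'c': index 1 in ['e', 'c', 'a'] -> ['c', 'e', 'a']
'c': index 0 in ['c', 'e', 'a'] -> ['c', 'e', 'a']
'a': index 2 in ['c', 'e', 'a'] -> ['a', 'c', 'e']
'e': index 2 in ['a', 'c', 'e'] -> ['e', 'a', 'c']
'e': index 0 in ['e', 'a', 'c'] -> ['e', 'a', 'c']
'e': index 0 in ['e', 'a', 'c'] -> ['e', 'a', 'c']


Output: [1, 2, 1, 0, 2, 2, 0, 0]


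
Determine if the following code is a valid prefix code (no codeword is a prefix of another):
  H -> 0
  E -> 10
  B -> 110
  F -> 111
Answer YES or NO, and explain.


Checking each pair (does one codeword prefix another?):
  H='0' vs E='10': no prefix
  H='0' vs B='110': no prefix
  H='0' vs F='111': no prefix
  E='10' vs H='0': no prefix
  E='10' vs B='110': no prefix
  E='10' vs F='111': no prefix
  B='110' vs H='0': no prefix
  B='110' vs E='10': no prefix
  B='110' vs F='111': no prefix
  F='111' vs H='0': no prefix
  F='111' vs E='10': no prefix
  F='111' vs B='110': no prefix
No violation found over all pairs.

YES -- this is a valid prefix code. No codeword is a prefix of any other codeword.


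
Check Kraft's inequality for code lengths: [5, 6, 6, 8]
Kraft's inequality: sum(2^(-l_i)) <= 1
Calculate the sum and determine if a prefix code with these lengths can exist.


Sum = 2^(-5) + 2^(-6) + 2^(-6) + 2^(-8)
    = 0.03125 + 0.015625 + 0.015625 + 0.00390625
    = 17/256 = 0.06640625
Since 0.06640625 <= 1, Kraft's inequality IS satisfied.
A prefix code with these lengths CAN exist.

Kraft sum = 0.06640625. Satisfied.
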